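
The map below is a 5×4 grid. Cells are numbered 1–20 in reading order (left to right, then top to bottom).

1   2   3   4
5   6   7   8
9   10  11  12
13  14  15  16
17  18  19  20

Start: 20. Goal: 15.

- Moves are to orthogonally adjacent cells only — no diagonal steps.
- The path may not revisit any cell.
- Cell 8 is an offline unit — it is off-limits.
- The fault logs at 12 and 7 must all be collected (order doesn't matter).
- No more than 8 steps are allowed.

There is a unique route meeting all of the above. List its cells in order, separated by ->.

Any route must reach 12 and 7 and still end at 15 within 8 moves, so the order of the required stops is forced.
Route from 20: 2× up (reaching 12), left to 11, up to 7, left to 6, 2× down (reaching 14), right to 15 — 8 moves in all.
Check: all required cells visited; 8 ≤ 8 moves.

20 -> 16 -> 12 -> 11 -> 7 -> 6 -> 10 -> 14 -> 15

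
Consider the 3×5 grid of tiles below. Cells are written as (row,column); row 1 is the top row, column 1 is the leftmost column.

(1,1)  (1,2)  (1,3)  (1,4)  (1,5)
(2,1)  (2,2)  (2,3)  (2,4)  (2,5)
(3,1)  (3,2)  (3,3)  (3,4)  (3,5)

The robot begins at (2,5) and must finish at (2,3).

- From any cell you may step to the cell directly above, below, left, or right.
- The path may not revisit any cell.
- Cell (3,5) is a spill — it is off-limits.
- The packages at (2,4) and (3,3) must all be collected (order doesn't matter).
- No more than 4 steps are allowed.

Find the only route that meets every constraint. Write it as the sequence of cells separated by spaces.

(2,5) (2,4) (3,4) (3,3) (2,3)

The budget equals the shortest possible length, so every move has to be on a shortest route through the required cells.
Route from (2,5): left 1 to (2,4), down 1 to (3,4), left 1 to (3,3), up 1 to (2,3) — 4 moves in all.
Check: all required cells visited; 4 ≤ 4 moves.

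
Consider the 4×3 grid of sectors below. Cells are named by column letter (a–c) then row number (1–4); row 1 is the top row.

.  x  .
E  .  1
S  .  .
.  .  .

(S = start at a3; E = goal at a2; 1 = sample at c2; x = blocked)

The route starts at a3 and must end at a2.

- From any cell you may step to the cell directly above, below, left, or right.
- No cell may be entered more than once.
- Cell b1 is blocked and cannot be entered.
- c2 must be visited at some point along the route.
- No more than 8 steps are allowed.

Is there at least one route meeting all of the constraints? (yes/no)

yes

One route that works: a3 → b3 → c3 → c2 → b2 → a2.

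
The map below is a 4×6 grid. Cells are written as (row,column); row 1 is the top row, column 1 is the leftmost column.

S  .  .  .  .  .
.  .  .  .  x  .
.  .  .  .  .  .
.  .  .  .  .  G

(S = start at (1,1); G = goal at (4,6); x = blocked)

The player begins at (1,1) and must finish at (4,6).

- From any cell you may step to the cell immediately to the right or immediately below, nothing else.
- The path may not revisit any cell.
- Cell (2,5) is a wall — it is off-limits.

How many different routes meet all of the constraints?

A right/down-only route from (1,1) to (4,6) makes exactly 3 down-moves and 5 right-moves in some order.
With no other constraints that would be C(8,3) = 56 routes.
Subtract routes through each blocked cell (inclusion–exclusion for overlaps): − through (2,5): 15 → 41.
That gives 41 routes.

41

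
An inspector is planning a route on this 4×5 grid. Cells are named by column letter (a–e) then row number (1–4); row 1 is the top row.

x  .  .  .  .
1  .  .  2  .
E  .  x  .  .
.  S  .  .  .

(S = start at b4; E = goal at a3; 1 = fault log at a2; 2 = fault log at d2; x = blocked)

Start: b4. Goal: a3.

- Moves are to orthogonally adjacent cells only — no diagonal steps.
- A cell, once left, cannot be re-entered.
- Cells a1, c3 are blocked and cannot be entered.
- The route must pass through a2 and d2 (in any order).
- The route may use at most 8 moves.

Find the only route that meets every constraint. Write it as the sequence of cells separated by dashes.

The 8-move cap with required stops at a2, d2 leaves no slack for detours.
Route from b4: 2× right (reaching d4), 2× up (reaching d2), 3× left (reaching a2), down to a3 — 8 moves in all.
Check: all required cells visited; 8 ≤ 8 moves.

b4 - c4 - d4 - d3 - d2 - c2 - b2 - a2 - a3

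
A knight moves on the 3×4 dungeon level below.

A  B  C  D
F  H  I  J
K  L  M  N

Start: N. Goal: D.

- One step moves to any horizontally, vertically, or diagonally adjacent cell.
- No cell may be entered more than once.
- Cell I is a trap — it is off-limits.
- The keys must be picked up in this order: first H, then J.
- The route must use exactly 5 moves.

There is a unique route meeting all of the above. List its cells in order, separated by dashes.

N - M - H - C - J - D

The waypoints must appear in the order H, J, with no cell reused.
Route from N: left 1 to M, up-left 1 to H, up-right 1 to C, down-right 1 to J, up 1 to D — 5 moves in all.
Check: order respected (H at step 2, J at step 4); 5 moves as required.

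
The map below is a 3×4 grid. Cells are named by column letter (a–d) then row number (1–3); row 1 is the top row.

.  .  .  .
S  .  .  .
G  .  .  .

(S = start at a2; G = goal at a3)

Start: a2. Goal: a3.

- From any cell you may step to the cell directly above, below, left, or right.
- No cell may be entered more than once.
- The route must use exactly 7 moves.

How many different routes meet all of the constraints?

Need simple routes of exactly 7 moves from a2 to a3 (Manhattan distance 1, so 3 moves are spent on a detour and 3 undoing it).
Enumerating: a2 a1 b1 b2 c2 c3 b3 a3 | a2 a1 b1 c1 c2 c3 b3 a3 | a2 a1 b1 c1 c2 b2 b3 a3 | a2 b2 b1 c1 c2 c3 b3 a3 | a2 b2 c2 d2 d3 c3 b3 a3.
That gives 5 routes.

5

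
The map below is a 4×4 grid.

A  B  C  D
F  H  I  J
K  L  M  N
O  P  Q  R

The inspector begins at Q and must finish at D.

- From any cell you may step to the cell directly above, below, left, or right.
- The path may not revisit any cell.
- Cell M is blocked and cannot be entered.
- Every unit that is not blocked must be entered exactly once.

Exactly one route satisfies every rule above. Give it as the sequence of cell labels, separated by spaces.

Need to visit all 15 open cells exactly once, starting at Q and ending at D.
Cell R has only two open neighbours (N and Q), so the path must pass straight through it: one of those is the cell it's entered from and the other is where it exits.
Route from Q: right to R, 2× up (reaching J), 2× left (reaching H), 2× down (reaching P), left to O, 3× up (reaching A), 3× right (reaching D) — 14 moves in all.
Check: all 15 open cells covered.

Q R N J I H L P O K F A B C D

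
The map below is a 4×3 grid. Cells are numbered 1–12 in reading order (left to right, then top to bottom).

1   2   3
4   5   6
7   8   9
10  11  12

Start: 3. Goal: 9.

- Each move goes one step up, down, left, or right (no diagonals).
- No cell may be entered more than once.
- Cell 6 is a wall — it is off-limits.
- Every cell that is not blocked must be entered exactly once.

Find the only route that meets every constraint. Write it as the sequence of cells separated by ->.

Need to visit all 11 open cells exactly once, starting at 3 and ending at 9.
Route from 3: left 2 to 1, down 1 to 4, right 1 to 5, down 1 to 8, left 1 to 7, down 1 to 10, right 2 to 12, up 1 to 9 — 10 moves in all.
Check: all 11 open cells covered.

3 -> 2 -> 1 -> 4 -> 5 -> 8 -> 7 -> 10 -> 11 -> 12 -> 9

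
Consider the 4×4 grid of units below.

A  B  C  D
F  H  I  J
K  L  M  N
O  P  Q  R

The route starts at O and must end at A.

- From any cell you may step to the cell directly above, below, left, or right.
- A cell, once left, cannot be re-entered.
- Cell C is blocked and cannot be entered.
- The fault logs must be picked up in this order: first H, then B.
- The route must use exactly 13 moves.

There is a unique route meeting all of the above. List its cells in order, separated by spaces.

O P Q R N J I M L K F H B A

The waypoints must appear in the order H, B, with no cell reused.
Route from O: right 3 to R, up 2 to J, left 1 to I, down 1 to M, left 2 to K, up 1 to F, right 1 to H, up 1 to B, left 1 to A — 13 moves in all.
Check: order respected (H at step 11, B at step 12); 13 moves as required.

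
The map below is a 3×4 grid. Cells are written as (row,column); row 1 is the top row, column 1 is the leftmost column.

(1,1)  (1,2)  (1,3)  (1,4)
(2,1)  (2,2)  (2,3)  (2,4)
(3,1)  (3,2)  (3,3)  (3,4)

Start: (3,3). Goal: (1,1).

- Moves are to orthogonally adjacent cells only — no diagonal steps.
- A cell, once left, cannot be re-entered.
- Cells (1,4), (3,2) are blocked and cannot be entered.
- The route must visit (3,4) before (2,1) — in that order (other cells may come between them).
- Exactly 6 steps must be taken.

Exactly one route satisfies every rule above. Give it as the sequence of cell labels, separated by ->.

The waypoints must appear in the order (3,4), (2,1), with no cell reused.
Route from (3,3): right 1 to (3,4), up 1 to (2,4), left 3 to (2,1), up 1 to (1,1) — 6 moves in all.
Check: order respected ((3,4) at step 1, (2,1) at step 5); 6 moves as required.

(3,3) -> (3,4) -> (2,4) -> (2,3) -> (2,2) -> (2,1) -> (1,1)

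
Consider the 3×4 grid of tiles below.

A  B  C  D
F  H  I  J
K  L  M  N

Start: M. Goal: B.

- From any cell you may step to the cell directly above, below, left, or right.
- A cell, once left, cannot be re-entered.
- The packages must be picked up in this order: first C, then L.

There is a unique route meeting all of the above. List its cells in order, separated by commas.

M, N, J, D, C, I, H, L, K, F, A, B

The waypoints must appear in the order C, L, with no cell reused.
Route from M: right to N, 2× up (reaching D), left to C, down to I, left to H, down to L, left to K, 2× up (reaching A), right to B — 11 moves in all.
Check: order respected (C at step 4, L at step 7).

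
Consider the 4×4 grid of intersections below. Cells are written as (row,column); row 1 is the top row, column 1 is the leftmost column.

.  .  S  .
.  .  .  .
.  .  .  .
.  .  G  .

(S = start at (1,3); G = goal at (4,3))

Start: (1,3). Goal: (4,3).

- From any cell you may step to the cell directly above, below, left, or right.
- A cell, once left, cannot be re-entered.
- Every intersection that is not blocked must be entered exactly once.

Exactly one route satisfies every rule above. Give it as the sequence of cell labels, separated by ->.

Need to visit all 16 open cells exactly once, starting at (1,3) and ending at (4,3).
Cell (4,4) has only two open neighbours ((3,4) and (4,3)), so the path must pass straight through it: one of those is the cell it's entered from and the other is where it exits.
Route from (1,3): right 1 to (1,4), down 1 to (2,4), left 2 to (2,2), up 1 to (1,2), left 1 to (1,1), down 3 to (4,1), right 1 to (4,2), up 1 to (3,2), right 2 to (3,4), down 1 to (4,4), left 1 to (4,3) — 15 moves in all.
Check: all 16 open cells covered.

(1,3) -> (1,4) -> (2,4) -> (2,3) -> (2,2) -> (1,2) -> (1,1) -> (2,1) -> (3,1) -> (4,1) -> (4,2) -> (3,2) -> (3,3) -> (3,4) -> (4,4) -> (4,3)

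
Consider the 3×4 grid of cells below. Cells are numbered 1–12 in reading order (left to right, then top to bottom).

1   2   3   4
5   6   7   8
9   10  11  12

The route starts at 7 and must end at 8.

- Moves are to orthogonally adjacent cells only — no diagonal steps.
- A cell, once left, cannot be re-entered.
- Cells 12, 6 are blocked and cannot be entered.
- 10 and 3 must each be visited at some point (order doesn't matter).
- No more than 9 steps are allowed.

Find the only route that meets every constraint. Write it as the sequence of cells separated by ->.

Any route must reach 10 and 3 and still end at 8 within 9 moves, so the order of the required stops is forced.
Route from 7: down to 11, 2× left (reaching 9), 2× up (reaching 1), 3× right (reaching 4), down to 8 — 9 moves in all.
Check: all required cells visited; 9 ≤ 9 moves.

7 -> 11 -> 10 -> 9 -> 5 -> 1 -> 2 -> 3 -> 4 -> 8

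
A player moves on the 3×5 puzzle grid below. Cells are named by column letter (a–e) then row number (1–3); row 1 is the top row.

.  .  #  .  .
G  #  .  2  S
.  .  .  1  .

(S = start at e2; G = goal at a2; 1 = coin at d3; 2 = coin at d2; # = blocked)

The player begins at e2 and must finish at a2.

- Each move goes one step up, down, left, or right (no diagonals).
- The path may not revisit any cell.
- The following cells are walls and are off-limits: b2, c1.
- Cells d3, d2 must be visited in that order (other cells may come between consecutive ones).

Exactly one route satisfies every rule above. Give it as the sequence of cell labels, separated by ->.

The waypoints must appear in the order d3, d2, with no cell reused.
Route from e2: down to e3, left to d3, up to d2, left to c2, down to c3, 2× left (reaching a3), up to a2 — 8 moves in all.
Check: order respected (1 at step 2, 2 at step 3).

e2 -> e3 -> d3 -> d2 -> c2 -> c3 -> b3 -> a3 -> a2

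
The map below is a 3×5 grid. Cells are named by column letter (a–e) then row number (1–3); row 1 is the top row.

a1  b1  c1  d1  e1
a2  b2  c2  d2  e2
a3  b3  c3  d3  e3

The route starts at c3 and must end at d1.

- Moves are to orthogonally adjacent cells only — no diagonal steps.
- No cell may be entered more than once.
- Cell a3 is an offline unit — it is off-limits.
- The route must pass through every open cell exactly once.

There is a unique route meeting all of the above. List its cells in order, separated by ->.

c3 -> b3 -> b2 -> a2 -> a1 -> b1 -> c1 -> c2 -> d2 -> d3 -> e3 -> e2 -> e1 -> d1

Need to visit all 14 open cells exactly once, starting at c3 and ending at d1.
Route from c3: left 1 to b3, up 1 to b2, left 1 to a2, up 1 to a1, right 2 to c1, down 1 to c2, right 1 to d2, down 1 to d3, right 1 to e3, up 2 to e1, left 1 to d1 — 13 moves in all.
Check: all 14 open cells covered.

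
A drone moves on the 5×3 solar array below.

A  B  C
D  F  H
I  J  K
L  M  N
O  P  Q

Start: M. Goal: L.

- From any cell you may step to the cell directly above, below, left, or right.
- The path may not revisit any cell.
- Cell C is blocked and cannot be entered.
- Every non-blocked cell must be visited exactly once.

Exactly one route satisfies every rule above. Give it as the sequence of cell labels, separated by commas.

M, J, I, D, A, B, F, H, K, N, Q, P, O, L

Need to visit all 14 open cells exactly once, starting at M and ending at L.
Cell A has only two open neighbours (D and B), so the path must pass straight through it: one of those is the cell it's entered from and the other is where it exits.
Route from M: up to J, left to I, 2× up (reaching A), right to B, down to F, right to H, 3× down (reaching Q), 2× left (reaching O), up to L — 13 moves in all.
Check: all 14 open cells covered.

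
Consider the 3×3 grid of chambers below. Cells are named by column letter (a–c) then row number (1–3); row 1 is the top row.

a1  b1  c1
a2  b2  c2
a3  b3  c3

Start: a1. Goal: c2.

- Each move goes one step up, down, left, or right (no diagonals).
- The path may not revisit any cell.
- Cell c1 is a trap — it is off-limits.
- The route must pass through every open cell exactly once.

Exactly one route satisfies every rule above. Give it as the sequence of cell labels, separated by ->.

a1 -> b1 -> b2 -> a2 -> a3 -> b3 -> c3 -> c2

Need to visit all 8 open cells exactly once, starting at a1 and ending at c2.
Route from a1: right 1 to b1, down 1 to b2, left 1 to a2, down 1 to a3, right 2 to c3, up 1 to c2 — 7 moves in all.
Check: all 8 open cells covered.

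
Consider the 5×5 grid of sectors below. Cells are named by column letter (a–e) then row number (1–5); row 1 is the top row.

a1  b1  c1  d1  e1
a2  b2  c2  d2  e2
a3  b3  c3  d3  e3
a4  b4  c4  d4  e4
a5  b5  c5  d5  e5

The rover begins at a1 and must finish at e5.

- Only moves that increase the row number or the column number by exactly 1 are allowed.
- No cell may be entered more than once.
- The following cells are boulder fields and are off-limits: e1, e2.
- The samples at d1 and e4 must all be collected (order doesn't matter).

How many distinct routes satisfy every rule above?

2

A right/down-only route from a1 to e5 makes exactly 4 down-moves and 4 right-moves in some order.
With no other constraints that would be C(8,4) = 70 routes.
A monotone route can only reach the required cells in the order d1, e4, so split there and multiply the segment counts (each segment already excludes blocked cells): a1→d1: 1; d1→e4: 2; e4→e5: 1; product = 2.
That gives 2 routes.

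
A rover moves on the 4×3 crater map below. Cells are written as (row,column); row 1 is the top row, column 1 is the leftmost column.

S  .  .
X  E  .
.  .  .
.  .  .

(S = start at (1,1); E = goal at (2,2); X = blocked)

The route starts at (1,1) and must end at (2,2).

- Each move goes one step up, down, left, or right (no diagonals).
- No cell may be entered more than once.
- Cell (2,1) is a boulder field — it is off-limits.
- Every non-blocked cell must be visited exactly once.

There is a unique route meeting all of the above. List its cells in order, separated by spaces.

Need to visit all 11 open cells exactly once, starting at (1,1) and ending at (2,2).
Route from (1,1): 2× right (reaching (1,3)), 3× down (reaching (4,3)), 2× left (reaching (4,1)), up to (3,1), right to (3,2), up to (2,2) — 10 moves in all.
Check: all 11 open cells covered.

(1,1) (1,2) (1,3) (2,3) (3,3) (4,3) (4,2) (4,1) (3,1) (3,2) (2,2)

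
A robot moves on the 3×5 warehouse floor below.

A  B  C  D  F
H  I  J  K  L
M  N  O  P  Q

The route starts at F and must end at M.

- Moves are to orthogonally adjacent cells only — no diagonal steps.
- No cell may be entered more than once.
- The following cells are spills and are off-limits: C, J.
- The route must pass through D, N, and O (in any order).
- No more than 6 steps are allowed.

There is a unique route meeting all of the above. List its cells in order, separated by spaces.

F D K P O N M

The budget equals the shortest possible length, so every move has to be on a shortest route through the required cells.
Route from F: left 1 to D, down 2 to P, left 3 to M — 6 moves in all.
Check: all required cells visited; 6 ≤ 6 moves.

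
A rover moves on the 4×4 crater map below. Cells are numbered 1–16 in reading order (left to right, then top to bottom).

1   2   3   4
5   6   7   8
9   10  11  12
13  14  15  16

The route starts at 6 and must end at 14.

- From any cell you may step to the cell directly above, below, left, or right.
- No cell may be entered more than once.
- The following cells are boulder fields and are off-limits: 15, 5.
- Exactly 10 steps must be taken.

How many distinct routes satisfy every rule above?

Need simple routes of exactly 10 moves from 6 to 14 (Manhattan distance 2, so 4 moves are spent on a detour and 4 undoing it).
Enumerating: 6 2 3 7 8 12 11 10 9 13 14 | 6 2 3 4 8 12 11 10 9 13 14 | 6 2 3 4 8 7 11 10 9 13 14 | 6 7 3 4 8 12 11 10 9 13 14.
That gives 4 routes.

4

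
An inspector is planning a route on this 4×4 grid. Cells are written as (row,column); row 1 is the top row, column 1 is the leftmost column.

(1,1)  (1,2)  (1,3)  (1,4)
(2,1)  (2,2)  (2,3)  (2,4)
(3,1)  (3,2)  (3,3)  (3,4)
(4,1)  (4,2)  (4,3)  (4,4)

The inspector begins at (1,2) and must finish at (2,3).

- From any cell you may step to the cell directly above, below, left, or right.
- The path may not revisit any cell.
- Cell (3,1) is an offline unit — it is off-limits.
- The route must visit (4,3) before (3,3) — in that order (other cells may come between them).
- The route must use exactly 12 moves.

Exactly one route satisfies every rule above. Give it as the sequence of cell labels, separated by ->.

The waypoints must appear in the order (4,3), (3,3), with no cell reused.
Route from (1,2): left 1 to (1,1), down 1 to (2,1), right 1 to (2,2), down 2 to (4,2), right 1 to (4,3), up 1 to (3,3), right 1 to (3,4), up 2 to (1,4), left 1 to (1,3), down 1 to (2,3) — 12 moves in all.
Check: order respected ((4,3) at step 6, (3,3) at step 7); 12 moves as required.

(1,2) -> (1,1) -> (2,1) -> (2,2) -> (3,2) -> (4,2) -> (4,3) -> (3,3) -> (3,4) -> (2,4) -> (1,4) -> (1,3) -> (2,3)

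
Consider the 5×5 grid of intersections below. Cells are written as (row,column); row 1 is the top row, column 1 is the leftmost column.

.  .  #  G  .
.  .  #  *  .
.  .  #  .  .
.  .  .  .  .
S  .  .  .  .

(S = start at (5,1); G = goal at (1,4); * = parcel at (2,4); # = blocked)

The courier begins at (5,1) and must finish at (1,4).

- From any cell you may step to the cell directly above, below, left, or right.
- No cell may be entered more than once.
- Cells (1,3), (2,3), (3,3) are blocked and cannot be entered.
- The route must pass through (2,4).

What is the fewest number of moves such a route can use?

7

Any route passes through (2,4) somewhere between (5,1) and (1,4). Summing Manhattan distances along the two legs ((5,1) → (2,4) → (1,4)) gives a lower bound of 6 + 1 = 7 moves.
A route of 7 moves achieves this: (5,1) → (4,1) → (4,2) → (4,3) → (4,4) → (3,4) → (2,4) → (1,4).
Since 7 matches the lower bound, it is optimal.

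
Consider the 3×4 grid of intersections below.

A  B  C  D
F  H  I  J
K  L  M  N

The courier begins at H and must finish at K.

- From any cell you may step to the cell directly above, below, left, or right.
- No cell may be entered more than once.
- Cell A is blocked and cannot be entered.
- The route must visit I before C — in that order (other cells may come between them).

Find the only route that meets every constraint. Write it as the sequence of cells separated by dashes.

H - I - C - D - J - N - M - L - K

The waypoints must appear in the order I, C, with no cell reused.
Route from H: right to I, up to C, right to D, 2× down (reaching N), 3× left (reaching K) — 8 moves in all.
Check: order respected (I at step 1, C at step 2).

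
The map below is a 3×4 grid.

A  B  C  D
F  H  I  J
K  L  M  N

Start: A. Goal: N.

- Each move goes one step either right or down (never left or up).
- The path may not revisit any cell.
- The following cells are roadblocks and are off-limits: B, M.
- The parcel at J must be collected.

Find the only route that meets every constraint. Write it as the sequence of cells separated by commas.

Moves only go right or down, so the column and row indices never decrease.
Route from A: down to F, 3× right (reaching J), down to N — 5 moves in all.
Check: all required cells visited.

A, F, H, I, J, N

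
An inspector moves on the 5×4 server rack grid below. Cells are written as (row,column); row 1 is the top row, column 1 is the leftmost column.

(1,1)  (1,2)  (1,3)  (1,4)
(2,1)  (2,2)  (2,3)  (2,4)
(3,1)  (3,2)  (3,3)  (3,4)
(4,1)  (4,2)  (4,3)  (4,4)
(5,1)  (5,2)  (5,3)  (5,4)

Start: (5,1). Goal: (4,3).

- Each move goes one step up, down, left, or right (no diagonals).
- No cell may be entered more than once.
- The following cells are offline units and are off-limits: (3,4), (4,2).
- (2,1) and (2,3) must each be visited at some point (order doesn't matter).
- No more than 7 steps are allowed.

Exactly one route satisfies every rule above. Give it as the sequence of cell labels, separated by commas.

The budget equals the shortest possible length, so every move has to be on a shortest route through the required cells.
Route from (5,1): 3× up (reaching (2,1)), 2× right (reaching (2,3)), 2× down (reaching (4,3)) — 7 moves in all.
Check: all required cells visited; 7 ≤ 7 moves.

(5,1), (4,1), (3,1), (2,1), (2,2), (2,3), (3,3), (4,3)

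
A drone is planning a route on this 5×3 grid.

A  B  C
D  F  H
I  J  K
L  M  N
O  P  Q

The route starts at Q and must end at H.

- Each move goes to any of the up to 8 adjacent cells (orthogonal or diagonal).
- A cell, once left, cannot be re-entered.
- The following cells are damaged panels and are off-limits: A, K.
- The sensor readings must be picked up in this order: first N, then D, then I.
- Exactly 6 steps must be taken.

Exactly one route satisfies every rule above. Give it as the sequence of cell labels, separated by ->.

The waypoints must appear in the order N, D, I, with no cell reused.
Route from Q: up 1 to N, up-left 2 to D, down 1 to I, up-right 1 to F, right 1 to H — 6 moves in all.
Check: order respected (N at step 1, D at step 3, I at step 4); 6 moves as required.

Q -> N -> J -> D -> I -> F -> H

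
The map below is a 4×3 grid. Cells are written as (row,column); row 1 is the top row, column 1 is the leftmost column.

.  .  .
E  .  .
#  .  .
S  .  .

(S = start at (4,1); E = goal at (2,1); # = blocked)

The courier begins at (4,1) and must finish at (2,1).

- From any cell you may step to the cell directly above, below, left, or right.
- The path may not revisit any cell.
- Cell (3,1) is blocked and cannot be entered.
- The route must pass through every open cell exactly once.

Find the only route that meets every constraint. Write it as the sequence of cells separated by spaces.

(4,1) (4,2) (4,3) (3,3) (3,2) (2,2) (2,3) (1,3) (1,2) (1,1) (2,1)

Need to visit all 11 open cells exactly once, starting at (4,1) and ending at (2,1).
Cell (1,3) has only two open neighbours ((2,3) and (1,2)), so the path must pass straight through it: one of those is the cell it's entered from and the other is where it exits.
Route from (4,1): right 2 to (4,3), up 1 to (3,3), left 1 to (3,2), up 1 to (2,2), right 1 to (2,3), up 1 to (1,3), left 2 to (1,1), down 1 to (2,1) — 10 moves in all.
Check: all 11 open cells covered.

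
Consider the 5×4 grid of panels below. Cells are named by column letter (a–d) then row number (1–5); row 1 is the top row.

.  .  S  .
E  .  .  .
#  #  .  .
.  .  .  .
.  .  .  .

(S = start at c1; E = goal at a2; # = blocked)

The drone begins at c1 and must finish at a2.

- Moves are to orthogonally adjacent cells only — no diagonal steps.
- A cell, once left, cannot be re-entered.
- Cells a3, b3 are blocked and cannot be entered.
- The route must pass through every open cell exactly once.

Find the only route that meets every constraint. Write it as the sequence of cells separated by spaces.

Need to visit all 18 open cells exactly once, starting at c1 and ending at a2.
Cell d1 has only two open neighbours (d2 and c1), so the path must pass straight through it: one of those is the cell it's entered from and the other is where it exits.
Route from c1: right to d1, 4× down (reaching d5), 3× left (reaching a5), up to a4, 2× right (reaching c4), 2× up (reaching c2), left to b2, up to b1, left to a1, down to a2 — 17 moves in all.
Check: all 18 open cells covered.

c1 d1 d2 d3 d4 d5 c5 b5 a5 a4 b4 c4 c3 c2 b2 b1 a1 a2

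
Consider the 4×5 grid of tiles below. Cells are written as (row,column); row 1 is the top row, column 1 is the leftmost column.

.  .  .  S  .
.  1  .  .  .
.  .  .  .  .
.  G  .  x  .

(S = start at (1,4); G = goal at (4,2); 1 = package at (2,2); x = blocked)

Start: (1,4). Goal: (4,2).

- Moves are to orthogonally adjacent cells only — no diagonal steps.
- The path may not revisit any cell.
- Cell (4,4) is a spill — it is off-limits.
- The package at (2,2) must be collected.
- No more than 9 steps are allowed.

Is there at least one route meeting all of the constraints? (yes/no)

yes

One route that works: (1,4) → (2,4) → (2,3) → (2,2) → (3,2) → (4,2).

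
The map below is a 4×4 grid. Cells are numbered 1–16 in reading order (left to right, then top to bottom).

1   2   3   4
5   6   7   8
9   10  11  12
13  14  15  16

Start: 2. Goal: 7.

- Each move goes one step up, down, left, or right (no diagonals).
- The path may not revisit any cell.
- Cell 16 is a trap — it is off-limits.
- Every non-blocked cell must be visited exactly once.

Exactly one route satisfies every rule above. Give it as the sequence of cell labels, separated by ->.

2 -> 1 -> 5 -> 6 -> 10 -> 9 -> 13 -> 14 -> 15 -> 11 -> 12 -> 8 -> 4 -> 3 -> 7

Need to visit all 15 open cells exactly once, starting at 2 and ending at 7.
Cell 12 has only two open neighbours (8 and 11), so the path must pass straight through it: one of those is the cell it's entered from and the other is where it exits.
Route from 2: left to 1, down to 5, right to 6, down to 10, left to 9, down to 13, 2× right (reaching 15), up to 11, right to 12, 2× up (reaching 4), left to 3, down to 7 — 14 moves in all.
Check: all 15 open cells covered.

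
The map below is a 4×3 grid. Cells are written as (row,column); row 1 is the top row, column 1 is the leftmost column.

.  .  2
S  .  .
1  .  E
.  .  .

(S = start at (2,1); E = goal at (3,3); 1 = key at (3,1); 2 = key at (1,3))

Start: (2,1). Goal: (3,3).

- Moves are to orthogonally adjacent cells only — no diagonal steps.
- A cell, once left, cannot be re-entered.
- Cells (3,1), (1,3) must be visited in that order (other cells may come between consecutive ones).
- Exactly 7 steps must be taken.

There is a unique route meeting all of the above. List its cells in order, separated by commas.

The waypoints must appear in the order (3,1), (1,3), with no cell reused.
Route from (2,1): down 1 to (3,1), right 1 to (3,2), up 2 to (1,2), right 1 to (1,3), down 2 to (3,3) — 7 moves in all.
Check: order respected (1 at step 1, 2 at step 5); 7 moves as required.

(2,1), (3,1), (3,2), (2,2), (1,2), (1,3), (2,3), (3,3)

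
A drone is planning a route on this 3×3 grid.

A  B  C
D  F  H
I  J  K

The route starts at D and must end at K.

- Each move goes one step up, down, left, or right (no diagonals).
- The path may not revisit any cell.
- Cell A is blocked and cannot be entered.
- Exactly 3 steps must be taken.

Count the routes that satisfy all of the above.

3

Need simple routes of exactly 3 moves from D to K (Manhattan distance 3, so 0 moves are spent on a detour and 0 undoing it).
Enumerating: D I J K | D F J K | D F H K.
That gives 3 routes.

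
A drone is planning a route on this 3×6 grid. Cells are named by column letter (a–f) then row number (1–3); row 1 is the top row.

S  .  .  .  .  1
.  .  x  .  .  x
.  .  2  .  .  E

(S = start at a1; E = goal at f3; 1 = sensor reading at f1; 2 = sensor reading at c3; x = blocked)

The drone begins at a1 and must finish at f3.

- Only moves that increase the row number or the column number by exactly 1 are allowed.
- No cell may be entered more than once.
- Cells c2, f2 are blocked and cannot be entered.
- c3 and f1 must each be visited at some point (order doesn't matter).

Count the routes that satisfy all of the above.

0

A right/down-only route from a1 to f3 makes exactly 2 down-moves and 5 right-moves in some order.
With no other constraints that would be C(7,2) = 21 routes.
c3 is below but to the left of f1: going f1 → c3 would need a leftward move and c3 → f1 an upward move, so no right/down-only route can visit both required cells.
No route satisfies every constraint, so the count is 0.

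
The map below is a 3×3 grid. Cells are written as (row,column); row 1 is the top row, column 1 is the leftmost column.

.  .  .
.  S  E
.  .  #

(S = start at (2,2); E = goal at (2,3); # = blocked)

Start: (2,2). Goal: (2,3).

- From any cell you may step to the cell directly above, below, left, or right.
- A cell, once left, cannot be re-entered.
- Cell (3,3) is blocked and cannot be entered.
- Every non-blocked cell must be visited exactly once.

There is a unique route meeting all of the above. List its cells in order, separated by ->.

Need to visit all 8 open cells exactly once, starting at (2,2) and ending at (2,3).
Cell (1,3) has only two open neighbours ((2,3) and (1,2)), so the path must pass straight through it: one of those is the cell it's entered from and the other is where it exits.
Route from (2,2): down 1 to (3,2), left 1 to (3,1), up 2 to (1,1), right 2 to (1,3), down 1 to (2,3) — 7 moves in all.
Check: all 8 open cells covered.

(2,2) -> (3,2) -> (3,1) -> (2,1) -> (1,1) -> (1,2) -> (1,3) -> (2,3)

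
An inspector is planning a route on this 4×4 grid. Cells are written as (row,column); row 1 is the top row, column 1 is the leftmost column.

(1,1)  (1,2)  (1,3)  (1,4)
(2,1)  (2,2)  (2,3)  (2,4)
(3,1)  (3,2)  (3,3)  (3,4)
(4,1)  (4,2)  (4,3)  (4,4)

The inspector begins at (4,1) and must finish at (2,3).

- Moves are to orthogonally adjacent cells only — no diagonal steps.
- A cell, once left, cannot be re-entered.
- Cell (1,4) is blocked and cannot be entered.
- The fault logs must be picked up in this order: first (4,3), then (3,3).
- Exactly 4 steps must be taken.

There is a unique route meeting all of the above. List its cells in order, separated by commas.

The waypoints must appear in the order (4,3), (3,3), with no cell reused.
Route from (4,1): right 2 to (4,3), up 2 to (2,3) — 4 moves in all.
Check: order respected ((4,3) at step 2, (3,3) at step 3); 4 moves as required.

(4,1), (4,2), (4,3), (3,3), (2,3)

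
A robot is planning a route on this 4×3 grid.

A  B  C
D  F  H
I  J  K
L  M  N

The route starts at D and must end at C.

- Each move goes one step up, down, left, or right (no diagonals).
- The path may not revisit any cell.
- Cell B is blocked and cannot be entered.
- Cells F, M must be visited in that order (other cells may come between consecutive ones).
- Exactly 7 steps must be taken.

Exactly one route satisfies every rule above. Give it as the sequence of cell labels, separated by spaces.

The waypoints must appear in the order F, M, with no cell reused.
Route from D: right 1 to F, down 2 to M, right 1 to N, up 3 to C — 7 moves in all.
Check: order respected (F at step 1, M at step 3); 7 moves as required.

D F J M N K H C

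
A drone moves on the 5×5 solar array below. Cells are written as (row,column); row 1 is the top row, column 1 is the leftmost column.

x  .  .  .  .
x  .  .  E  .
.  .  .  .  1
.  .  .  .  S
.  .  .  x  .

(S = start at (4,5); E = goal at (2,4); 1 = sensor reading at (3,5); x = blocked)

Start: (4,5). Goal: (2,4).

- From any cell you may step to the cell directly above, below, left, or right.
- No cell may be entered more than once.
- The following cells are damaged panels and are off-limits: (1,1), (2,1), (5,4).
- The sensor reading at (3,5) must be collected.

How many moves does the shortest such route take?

Any route passes through (3,5) somewhere between (4,5) and (2,4). Summing Manhattan distances along the two legs ((4,5) → (3,5) → (2,4)) gives a lower bound of 1 + 2 = 3 moves.
A route of 3 moves achieves this: (4,5) → (3,5) → (2,5) → (2,4).
Since 3 matches the lower bound, it is optimal.

3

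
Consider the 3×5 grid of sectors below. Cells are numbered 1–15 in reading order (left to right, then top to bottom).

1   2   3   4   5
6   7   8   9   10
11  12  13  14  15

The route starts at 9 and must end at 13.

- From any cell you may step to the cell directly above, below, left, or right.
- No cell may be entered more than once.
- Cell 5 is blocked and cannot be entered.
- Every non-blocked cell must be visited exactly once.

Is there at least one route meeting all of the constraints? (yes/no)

no

Colour the cells like a checkerboard: each orthogonal step flips colour, so a Hamiltonian route alternates colours. Here there are 7 cells of one colour and 7 of the other, with start on the same colour as the goal — the counts and endpoints can't be arranged into an alternating sequence of length 14, so no Hamiltonian route exists.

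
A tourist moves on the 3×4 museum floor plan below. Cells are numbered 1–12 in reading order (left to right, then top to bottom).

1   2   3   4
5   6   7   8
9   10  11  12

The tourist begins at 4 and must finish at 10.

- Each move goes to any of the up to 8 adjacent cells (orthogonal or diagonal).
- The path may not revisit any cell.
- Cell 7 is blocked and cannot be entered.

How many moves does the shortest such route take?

3

With diagonal moves allowed, the Chebyshev distance max(|Δrow|,|Δcol|) from 4 to 10 is 2, so at least 2 moves are needed.
That bound ignores the blocked cells. Measuring each leg by the fewest moves that actually steer around them (4→10: 3) raises the lower bound to 3.
A route of 3 moves exists: 4 → 3 → 6 → 10.
Since 3 matches that lower bound, it is optimal.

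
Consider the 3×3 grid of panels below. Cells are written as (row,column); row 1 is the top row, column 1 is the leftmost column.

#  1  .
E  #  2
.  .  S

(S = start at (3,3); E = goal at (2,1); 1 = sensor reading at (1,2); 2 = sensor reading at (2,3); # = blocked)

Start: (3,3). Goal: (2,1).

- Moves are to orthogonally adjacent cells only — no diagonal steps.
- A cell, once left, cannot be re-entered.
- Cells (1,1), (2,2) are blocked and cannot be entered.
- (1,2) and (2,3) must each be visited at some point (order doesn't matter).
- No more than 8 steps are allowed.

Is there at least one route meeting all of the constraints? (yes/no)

(1,2) must be visited but has only one open neighbour ((1,3)), and it is neither the start nor the goal — the route would have to enter and leave through (1,3), re-entering it.

no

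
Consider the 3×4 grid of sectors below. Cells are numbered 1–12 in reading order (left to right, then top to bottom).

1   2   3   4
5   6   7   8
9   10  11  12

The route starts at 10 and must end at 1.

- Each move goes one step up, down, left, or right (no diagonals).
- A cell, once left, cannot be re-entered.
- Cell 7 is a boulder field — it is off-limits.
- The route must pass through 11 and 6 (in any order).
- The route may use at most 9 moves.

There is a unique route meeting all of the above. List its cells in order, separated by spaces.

The 9-move cap with required stops at 11, 6 leaves no slack for detours.
Route from 10: right 2 to 12, up 2 to 4, left 2 to 2, down 1 to 6, left 1 to 5, up 1 to 1 — 9 moves in all.
Check: all required cells visited; 9 ≤ 9 moves.

10 11 12 8 4 3 2 6 5 1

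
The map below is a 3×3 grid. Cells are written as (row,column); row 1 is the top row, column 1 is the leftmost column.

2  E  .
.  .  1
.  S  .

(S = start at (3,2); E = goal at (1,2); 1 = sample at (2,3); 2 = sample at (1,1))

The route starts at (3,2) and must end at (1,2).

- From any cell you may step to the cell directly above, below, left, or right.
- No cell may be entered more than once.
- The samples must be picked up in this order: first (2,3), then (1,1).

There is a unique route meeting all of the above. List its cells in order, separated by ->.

The waypoints must appear in the order (2,3), (1,1), with no cell reused.
Route from (3,2): right 1 to (3,3), up 1 to (2,3), left 2 to (2,1), up 1 to (1,1), right 1 to (1,2) — 6 moves in all.
Check: order respected (1 at step 2, 2 at step 5).

(3,2) -> (3,3) -> (2,3) -> (2,2) -> (2,1) -> (1,1) -> (1,2)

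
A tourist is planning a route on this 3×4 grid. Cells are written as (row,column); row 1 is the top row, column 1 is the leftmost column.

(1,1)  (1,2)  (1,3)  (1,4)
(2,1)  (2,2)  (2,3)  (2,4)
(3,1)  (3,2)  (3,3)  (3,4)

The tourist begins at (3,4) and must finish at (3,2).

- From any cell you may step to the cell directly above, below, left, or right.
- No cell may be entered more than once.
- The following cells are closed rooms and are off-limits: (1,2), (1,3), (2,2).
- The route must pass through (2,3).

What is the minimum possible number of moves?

Any route passes through (2,3) somewhere between (3,4) and (3,2). Summing Manhattan distances along the two legs ((3,4) → (2,3) → (3,2)) gives a lower bound of 2 + 2 = 4 moves.
A route of 4 moves achieves this: (3,4) → (2,4) → (2,3) → (3,3) → (3,2).
Since 4 matches the lower bound, it is optimal.

4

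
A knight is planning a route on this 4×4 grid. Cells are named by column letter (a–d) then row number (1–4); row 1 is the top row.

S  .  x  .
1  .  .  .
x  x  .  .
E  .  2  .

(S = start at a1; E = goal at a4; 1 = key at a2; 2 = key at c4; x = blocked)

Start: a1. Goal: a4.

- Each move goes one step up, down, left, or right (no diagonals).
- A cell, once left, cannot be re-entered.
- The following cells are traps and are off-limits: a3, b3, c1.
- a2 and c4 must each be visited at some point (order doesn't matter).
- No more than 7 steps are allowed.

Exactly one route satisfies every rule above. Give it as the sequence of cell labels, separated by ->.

a1 -> a2 -> b2 -> c2 -> c3 -> c4 -> b4 -> a4

Any route must reach a2 and c4 and still end at a4 within 7 moves, so the order of the required stops is forced.
Route from a1: down to a2, 2× right (reaching c2), 2× down (reaching c4), 2× left (reaching a4) — 7 moves in all.
Check: all required cells visited; 7 ≤ 7 moves.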